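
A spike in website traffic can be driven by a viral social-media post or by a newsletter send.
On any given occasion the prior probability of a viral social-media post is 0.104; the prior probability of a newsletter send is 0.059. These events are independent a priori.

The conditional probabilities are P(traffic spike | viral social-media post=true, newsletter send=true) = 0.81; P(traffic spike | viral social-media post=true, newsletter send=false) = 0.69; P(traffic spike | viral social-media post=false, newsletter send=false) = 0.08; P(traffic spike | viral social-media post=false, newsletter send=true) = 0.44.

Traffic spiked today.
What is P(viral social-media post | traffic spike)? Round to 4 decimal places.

P(viral social-media post | traffic spike) ≈ 0.4442

Sum P(traffic spike|·) weighted by the priors over the 4 (viral social-media post, newsletter send) configurations:
  P(traffic spike) = 0.08·0.896·0.941 + 0.44·0.896·0.059 + 0.69·0.104·0.941 + 0.81·0.104·0.059
        = 0.067451 + 0.023260 + 0.067526 + 0.004970 = 0.163207
Keeping only the viral social-media post-present terms gives 0.072496, so
  P(viral social-media post | traffic spike) = 0.072496 / 0.163207 ≈ 0.4442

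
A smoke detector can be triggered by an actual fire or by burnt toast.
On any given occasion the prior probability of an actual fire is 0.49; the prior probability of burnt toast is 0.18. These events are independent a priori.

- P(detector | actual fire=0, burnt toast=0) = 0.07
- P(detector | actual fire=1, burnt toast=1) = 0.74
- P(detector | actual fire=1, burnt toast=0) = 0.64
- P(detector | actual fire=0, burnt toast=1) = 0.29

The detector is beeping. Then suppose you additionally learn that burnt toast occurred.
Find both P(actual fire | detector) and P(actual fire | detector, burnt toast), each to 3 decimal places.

For the numerator, keep only actual fire=true terms: 0.257152 + 0.065268 = 0.322420
Denominator P(detector): 0.07*0.51*0.82 + 0.29*0.51*0.18 + 0.64*0.49*0.82 + 0.74*0.49*0.18 = 0.378316
Posterior = 0.322420 / 0.378316 ≈ 0.852

Now condition on the additional information:
P(detector | burnt toast) = 0.29·0.51 + 0.74·0.49 = 0.147900 + 0.362600 = 0.510500
Restricting to configurations with actual fire present: 0.74·0.49 = 0.362600.
Hence the posterior is 0.362600/0.510500 ≈ 0.710.

P(actual fire | detector) ≈ 0.852; P(actual fire | detector, burnt toast) ≈ 0.710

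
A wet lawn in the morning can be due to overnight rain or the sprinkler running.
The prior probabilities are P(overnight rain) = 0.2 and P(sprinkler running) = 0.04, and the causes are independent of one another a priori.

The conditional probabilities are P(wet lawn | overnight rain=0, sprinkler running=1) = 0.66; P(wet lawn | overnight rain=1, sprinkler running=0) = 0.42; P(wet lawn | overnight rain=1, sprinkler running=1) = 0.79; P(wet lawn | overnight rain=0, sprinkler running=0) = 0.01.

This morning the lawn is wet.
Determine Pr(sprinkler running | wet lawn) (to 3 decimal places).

Pr(sprinkler running | wet lawn) ≈ 0.237

Enumerate the 4 (overnight rain, sprinkler running) configurations and weight by the priors:
  P(wet lawn) = 0.01×0.8×0.96 + 0.66×0.8×0.04 + 0.42×0.2×0.96 + 0.79×0.2×0.04
        = 0.007680 + 0.021120 + 0.080640 + 0.006320 = 0.115760
Configurations with sprinkler running contribute 0.027440, so
  P(sprinkler running | wet lawn) = 0.027440 / 0.115760 ≈ 0.237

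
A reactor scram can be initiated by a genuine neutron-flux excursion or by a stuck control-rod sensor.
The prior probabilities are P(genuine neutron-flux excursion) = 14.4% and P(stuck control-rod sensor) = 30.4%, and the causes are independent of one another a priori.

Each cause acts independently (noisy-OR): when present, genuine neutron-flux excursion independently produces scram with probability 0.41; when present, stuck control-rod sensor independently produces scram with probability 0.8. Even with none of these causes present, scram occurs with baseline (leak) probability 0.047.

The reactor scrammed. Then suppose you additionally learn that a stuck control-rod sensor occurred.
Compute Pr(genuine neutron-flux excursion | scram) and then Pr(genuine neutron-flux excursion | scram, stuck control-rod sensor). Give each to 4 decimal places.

Pr(genuine neutron-flux excursion | scram) ≈ 0.2574; Pr(genuine neutron-flux excursion | scram, stuck control-rod sensor) ≈ 0.1557

Under noisy-OR, P(scram | causes) = 1 − (1−0.047)·∏(1−qᵢ) over the active causes.
Sum P(scram|·) weighted by the priors over the 4 (genuine neutron-flux excursion, stuck control-rod sensor) configurations:
  P(scram) = 0.047*0.856*0.696 + 0.8094*0.856*0.304 + 0.43773*0.144*0.696 + 0.887546*0.144*0.304
        = 0.028001 + 0.210625 + 0.043871 + 0.038853 = 0.321350
Keeping only the genuine neutron-flux excursion-present terms gives 0.082724, so
  P(genuine neutron-flux excursion | scram) = 0.082724 / 0.321350 ≈ 0.2574

With the extra evidence:
P(scram | stuck control-rod sensor) = 0.8094×0.856 + 0.887546×0.144 = 0.692846 + 0.127807 = 0.820653
The genuine neutron-flux excursion-present share is 0.887546×0.144 = 0.127807.
So P(genuine neutron-flux excursion | scram, stuck control-rod sensor) = 0.127807/0.820653 ≈ 0.1557.
Conditioning on stuck control-rod sensor lowers the posterior on genuine neutron-flux excursion: the classic explaining-away effect in a common-effect structure.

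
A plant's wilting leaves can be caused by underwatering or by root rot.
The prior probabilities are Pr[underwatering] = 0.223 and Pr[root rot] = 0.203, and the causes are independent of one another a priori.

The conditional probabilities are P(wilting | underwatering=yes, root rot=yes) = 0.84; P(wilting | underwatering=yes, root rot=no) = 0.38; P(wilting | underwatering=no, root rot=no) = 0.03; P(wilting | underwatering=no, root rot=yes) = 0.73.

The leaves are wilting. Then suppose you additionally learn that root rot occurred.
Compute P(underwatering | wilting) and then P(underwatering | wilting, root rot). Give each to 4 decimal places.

Numerator (weight on configurations with underwatering): 0.067538 + 0.038026 = 0.105564
Denominator P(wilting): 0.03×0.777×0.797 + 0.73×0.777×0.203 + 0.38×0.223×0.797 + 0.84×0.223×0.203 = 0.239286
Posterior = 0.105564 / 0.239286 ≈ 0.4412

Now condition on the additional information:
P(wilting | root rot) = 0.73×0.777 + 0.84×0.223 = 0.567210 + 0.187320 = 0.754530
The underwatering-present share is 0.84×0.223 = 0.187320.
Hence the posterior is 0.187320/0.754530 ≈ 0.2483.

P(underwatering | wilting) ≈ 0.4412; P(underwatering | wilting, root rot) ≈ 0.2483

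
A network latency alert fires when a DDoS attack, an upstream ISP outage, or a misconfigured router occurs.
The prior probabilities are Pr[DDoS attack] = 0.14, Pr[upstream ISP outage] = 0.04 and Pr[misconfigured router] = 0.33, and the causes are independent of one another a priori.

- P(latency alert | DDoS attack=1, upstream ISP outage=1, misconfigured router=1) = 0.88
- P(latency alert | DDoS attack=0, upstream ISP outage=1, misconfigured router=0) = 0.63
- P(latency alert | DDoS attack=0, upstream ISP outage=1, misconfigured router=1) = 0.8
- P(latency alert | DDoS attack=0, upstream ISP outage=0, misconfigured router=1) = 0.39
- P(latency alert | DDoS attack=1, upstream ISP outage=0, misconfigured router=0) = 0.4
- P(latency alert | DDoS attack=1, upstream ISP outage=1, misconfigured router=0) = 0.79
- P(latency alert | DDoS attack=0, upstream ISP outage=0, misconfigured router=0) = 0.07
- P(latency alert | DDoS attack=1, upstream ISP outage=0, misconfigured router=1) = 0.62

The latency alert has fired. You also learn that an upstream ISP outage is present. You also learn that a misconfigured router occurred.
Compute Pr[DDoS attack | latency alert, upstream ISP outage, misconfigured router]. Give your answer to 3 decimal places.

For the numerator, keep only DDoS attack=true terms: 0.88×0.14 = 0.123200
The normalizing constant is 0.8×0.86 + 0.88×0.14 = 0.811200
Posterior = 0.123200 / 0.811200 ≈ 0.152

Pr[DDoS attack | latency alert, upstream ISP outage, misconfigured router] ≈ 0.152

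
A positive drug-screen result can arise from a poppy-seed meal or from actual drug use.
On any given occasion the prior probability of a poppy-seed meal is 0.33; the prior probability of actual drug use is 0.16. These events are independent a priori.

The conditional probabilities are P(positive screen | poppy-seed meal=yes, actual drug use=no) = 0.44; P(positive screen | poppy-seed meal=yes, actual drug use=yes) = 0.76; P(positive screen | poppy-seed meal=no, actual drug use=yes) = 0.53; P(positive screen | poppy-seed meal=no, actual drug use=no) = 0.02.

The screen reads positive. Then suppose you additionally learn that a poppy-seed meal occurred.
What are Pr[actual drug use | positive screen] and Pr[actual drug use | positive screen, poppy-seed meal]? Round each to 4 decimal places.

Weight on actual drug use=true, given the evidence: 0.056816 + 0.040128 = 0.096944
Normalizer over all consistent configurations: 0.02×0.67×0.84 + 0.53×0.67×0.16 + 0.44×0.33×0.84 + 0.76×0.33×0.16 = 0.230168
Posterior = 0.096944 / 0.230168 ≈ 0.4212

Now also conditioning on poppy-seed meal=true:
P(positive screen | poppy-seed meal) = 0.44·0.84 + 0.76·0.16 = 0.369600 + 0.121600 = 0.491200
Of this, 0.121600 comes from 0.76·0.16 (the actual drug use=true cases).
Hence the posterior is 0.121600/0.491200 ≈ 0.2476.
— poppy-seed meal explains away the evidence for actual drug use.

Pr[actual drug use | positive screen] ≈ 0.4212; Pr[actual drug use | positive screen, poppy-seed meal] ≈ 0.2476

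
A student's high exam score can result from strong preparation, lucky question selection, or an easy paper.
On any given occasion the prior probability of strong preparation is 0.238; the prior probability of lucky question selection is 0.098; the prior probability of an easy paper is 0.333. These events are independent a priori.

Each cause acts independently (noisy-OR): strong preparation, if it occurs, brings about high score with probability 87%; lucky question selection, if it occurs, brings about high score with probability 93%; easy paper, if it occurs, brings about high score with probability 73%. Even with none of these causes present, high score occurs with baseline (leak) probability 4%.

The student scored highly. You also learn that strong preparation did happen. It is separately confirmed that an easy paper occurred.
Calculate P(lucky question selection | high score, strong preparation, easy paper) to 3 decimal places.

P(lucky question selection | high score, strong preparation, easy paper) ≈ 0.101

Under noisy-OR, P(high score | causes) = 1 − (1−0.04)·∏(1−qᵢ) over the active causes.
P(high score | strong preparation, easy paper) = 0.966304×0.902 + 0.997641×0.098 = 0.871606 + 0.097769 = 0.969375
The lucky question selection-present share is 0.997641×0.098 = 0.097769.
Hence the posterior is 0.097769/0.969375 ≈ 0.101.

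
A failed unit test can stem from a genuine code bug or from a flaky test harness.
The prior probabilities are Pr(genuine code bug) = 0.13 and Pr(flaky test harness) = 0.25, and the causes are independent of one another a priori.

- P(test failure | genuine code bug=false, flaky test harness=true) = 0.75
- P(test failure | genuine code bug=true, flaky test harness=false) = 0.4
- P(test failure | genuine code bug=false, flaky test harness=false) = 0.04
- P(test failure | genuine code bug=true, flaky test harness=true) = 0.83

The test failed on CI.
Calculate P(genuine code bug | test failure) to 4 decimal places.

P(genuine code bug | test failure) ≈ 0.2585

P(test failure) = 0.04×0.87×0.75 + 0.75×0.87×0.25 + 0.4×0.13×0.75 + 0.83×0.13×0.25 = 0.026100 + 0.163125 + 0.039000 + 0.026975 = 0.255200
The genuine code bug-present share is 0.039000 + 0.026975 = 0.065975.
P(genuine code bug | test failure) = 0.065975 / 0.255200 ≈ 0.2585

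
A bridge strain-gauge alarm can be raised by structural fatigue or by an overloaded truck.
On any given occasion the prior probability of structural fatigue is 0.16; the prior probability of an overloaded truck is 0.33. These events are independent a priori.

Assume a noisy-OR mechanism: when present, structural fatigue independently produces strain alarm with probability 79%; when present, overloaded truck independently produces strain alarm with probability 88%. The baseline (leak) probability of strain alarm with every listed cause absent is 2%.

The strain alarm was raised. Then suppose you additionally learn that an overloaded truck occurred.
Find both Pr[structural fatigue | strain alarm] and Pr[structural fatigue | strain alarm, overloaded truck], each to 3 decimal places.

Under noisy-OR, P(strain alarm | causes) = 1 − (1−0.02)·∏(1−qᵢ) over the active causes.
For the numerator, keep only structural fatigue=true terms: 0.085138 + 0.051496 = 0.136634
Denominator P(strain alarm): 0.02·0.84·0.67 + 0.8824·0.84·0.33 + 0.7942·0.16·0.67 + 0.975304·0.16·0.33 = 0.392491
Posterior = 0.136634 / 0.392491 ≈ 0.348

Now also conditioning on overloaded truck=true:
Sum P(strain alarm|·) weighted by the priors over both values of structural fatigue:
  P(strain alarm | overloaded truck) = 0.8824*0.84 + 0.975304*0.16
        = 0.741216 + 0.156049 = 0.897265
The terms with structural fatigue present sum to 0.156049, so
  P(structural fatigue | strain alarm, overloaded truck) = 0.156049 / 0.897265 ≈ 0.174
The drop from 0.348 to 0.174 is the explaining-away (discounting) effect.

Pr[structural fatigue | strain alarm] ≈ 0.348; Pr[structural fatigue | strain alarm, overloaded truck] ≈ 0.174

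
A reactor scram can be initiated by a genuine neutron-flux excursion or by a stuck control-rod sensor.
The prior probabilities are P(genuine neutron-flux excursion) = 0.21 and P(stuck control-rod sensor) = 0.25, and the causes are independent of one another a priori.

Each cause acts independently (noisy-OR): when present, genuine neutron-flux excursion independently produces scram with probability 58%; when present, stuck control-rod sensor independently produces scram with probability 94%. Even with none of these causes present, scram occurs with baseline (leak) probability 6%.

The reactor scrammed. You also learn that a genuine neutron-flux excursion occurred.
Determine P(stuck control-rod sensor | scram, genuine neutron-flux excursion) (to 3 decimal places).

P(stuck control-rod sensor | scram, genuine neutron-flux excursion) ≈ 0.350

Under noisy-OR, P(scram | causes) = 1 − (1−0.06)·∏(1−qᵢ) over the active causes.
For the numerator, keep only stuck control-rod sensor=true terms: 0.976312·0.25 = 0.244078
The normalizing constant is 0.6052·0.75 + 0.976312·0.25 = 0.697978
Posterior = 0.244078 / 0.697978 ≈ 0.350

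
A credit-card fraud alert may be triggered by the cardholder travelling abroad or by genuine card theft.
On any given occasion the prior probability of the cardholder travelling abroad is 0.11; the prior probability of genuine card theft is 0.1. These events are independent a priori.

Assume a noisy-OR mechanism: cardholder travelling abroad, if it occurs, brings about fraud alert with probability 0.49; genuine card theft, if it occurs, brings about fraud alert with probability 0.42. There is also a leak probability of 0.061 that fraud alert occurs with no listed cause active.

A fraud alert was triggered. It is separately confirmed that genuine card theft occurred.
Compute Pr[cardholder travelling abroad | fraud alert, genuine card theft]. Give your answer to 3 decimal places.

Under noisy-OR, P(fraud alert | causes) = 1 − (1−0.061)·∏(1−qᵢ) over the active causes.
Sum P(fraud alert|·) weighted by the priors over both values of cardholder travelling abroad:
  P(fraud alert | genuine card theft) = 0.45538*0.89 + 0.722244*0.11
        = 0.405288 + 0.079447 = 0.484735
Keeping only the cardholder travelling abroad-present terms gives 0.079447, so
  P(cardholder travelling abroad | fraud alert, genuine card theft) = 0.079447 / 0.484735 ≈ 0.164

Pr[cardholder travelling abroad | fraud alert, genuine card theft] ≈ 0.164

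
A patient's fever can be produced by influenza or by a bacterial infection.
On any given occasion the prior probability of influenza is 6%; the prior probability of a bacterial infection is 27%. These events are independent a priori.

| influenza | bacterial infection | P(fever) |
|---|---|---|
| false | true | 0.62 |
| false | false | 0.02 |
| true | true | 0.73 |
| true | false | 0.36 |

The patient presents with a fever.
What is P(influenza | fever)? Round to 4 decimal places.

P(influenza | fever) ≈ 0.1389

Numerator (weight on configurations with influenza): 0.015768 + 0.011826 = 0.027594
Normalizer over all consistent configurations: 0.02*0.94*0.73 + 0.62*0.94*0.27 + 0.36*0.06*0.73 + 0.73*0.06*0.27 = 0.198674
P(influenza | fever) = 0.027594/0.198674 ≈ 0.1389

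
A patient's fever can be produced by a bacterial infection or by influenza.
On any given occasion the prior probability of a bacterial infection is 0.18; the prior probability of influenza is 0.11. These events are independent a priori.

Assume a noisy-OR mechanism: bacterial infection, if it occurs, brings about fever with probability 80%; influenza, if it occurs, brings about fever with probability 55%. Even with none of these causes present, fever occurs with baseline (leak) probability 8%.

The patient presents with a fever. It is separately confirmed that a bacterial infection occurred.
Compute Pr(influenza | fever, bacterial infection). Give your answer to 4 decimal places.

Under noisy-OR, P(fever | causes) = 1 − (1−0.08)·∏(1−qᵢ) over the active causes.
By total probability over both values of influenza:
  P(fever | bacterial infection) = 0.816*0.89 + 0.9172*0.11
        = 0.726240 + 0.100892 = 0.827132
Keeping only the influenza-present terms gives 0.100892, so
  P(influenza | fever, bacterial infection) = 0.100892 / 0.827132 ≈ 0.1220

Pr(influenza | fever, bacterial infection) ≈ 0.1220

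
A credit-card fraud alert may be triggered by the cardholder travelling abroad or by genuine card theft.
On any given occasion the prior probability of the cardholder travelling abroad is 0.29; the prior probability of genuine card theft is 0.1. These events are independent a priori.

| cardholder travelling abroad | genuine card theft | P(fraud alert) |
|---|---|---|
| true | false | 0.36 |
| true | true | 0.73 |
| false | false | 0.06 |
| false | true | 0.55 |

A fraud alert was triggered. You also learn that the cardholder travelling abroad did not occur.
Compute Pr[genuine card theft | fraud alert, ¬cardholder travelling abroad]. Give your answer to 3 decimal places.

Sum P(fraud alert|·) weighted by the priors over both values of genuine card theft:
  P(fraud alert | ¬cardholder travelling abroad) = 0.06*0.9 + 0.55*0.1
        = 0.054000 + 0.055000 = 0.109000
Keeping only the genuine card theft-present terms gives 0.055000, so
  P(genuine card theft | fraud alert, ¬cardholder travelling abroad) = 0.055000 / 0.109000 ≈ 0.505

Pr[genuine card theft | fraud alert, ¬cardholder travelling abroad] ≈ 0.505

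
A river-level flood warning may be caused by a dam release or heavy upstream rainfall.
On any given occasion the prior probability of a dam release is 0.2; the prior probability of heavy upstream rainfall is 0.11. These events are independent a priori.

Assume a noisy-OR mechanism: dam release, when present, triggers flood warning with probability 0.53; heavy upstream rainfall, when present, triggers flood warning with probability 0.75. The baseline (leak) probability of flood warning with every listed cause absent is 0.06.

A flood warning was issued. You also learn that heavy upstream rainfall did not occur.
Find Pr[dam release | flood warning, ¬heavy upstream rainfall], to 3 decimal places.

Pr[dam release | flood warning, ¬heavy upstream rainfall] ≈ 0.699

Under noisy-OR, P(flood warning | causes) = 1 − (1−0.06)·∏(1−qᵢ) over the active causes.
P(flood warning | ¬heavy upstream rainfall) = 0.06·0.8 + 0.5582·0.2 = 0.048000 + 0.111640 = 0.159640
Restricting to configurations with dam release present: 0.5582·0.2 = 0.111640.
Hence the posterior is 0.111640/0.159640 ≈ 0.699.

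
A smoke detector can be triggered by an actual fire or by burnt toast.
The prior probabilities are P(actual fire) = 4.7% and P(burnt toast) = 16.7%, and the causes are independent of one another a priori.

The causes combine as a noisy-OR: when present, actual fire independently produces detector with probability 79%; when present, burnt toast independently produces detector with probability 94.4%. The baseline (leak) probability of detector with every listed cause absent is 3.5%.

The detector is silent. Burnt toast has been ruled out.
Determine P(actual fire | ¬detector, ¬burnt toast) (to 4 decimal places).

P(actual fire | ¬detector, ¬burnt toast) ≈ 0.0103

Under noisy-OR, P(detector | causes) = 1 − (1−0.035)·∏(1−qᵢ) over the active causes.
P(¬detector | ¬burnt toast) = 0.965*0.953 + 0.20265*0.047 = 0.919645 + 0.009525 = 0.929170
The actual fire-present share is 0.20265*0.047 = 0.009525.
P(actual fire | ¬detector, ¬burnt toast) = 0.009525 / 0.929170 ≈ 0.0103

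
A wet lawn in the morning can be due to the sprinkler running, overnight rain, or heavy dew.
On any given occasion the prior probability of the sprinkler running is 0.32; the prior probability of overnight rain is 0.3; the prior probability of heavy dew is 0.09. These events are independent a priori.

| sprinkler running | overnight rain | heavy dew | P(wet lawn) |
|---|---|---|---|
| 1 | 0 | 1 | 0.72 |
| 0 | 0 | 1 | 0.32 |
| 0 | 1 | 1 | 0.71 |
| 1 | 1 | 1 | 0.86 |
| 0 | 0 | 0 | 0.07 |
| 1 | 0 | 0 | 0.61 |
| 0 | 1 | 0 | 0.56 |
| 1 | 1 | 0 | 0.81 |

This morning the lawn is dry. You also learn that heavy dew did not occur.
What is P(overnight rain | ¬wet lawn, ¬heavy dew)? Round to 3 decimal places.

P(overnight rain | ¬wet lawn, ¬heavy dew) ≈ 0.169

P(¬wet lawn | ¬heavy dew) = 0.93×0.68×0.7 + 0.44×0.68×0.3 + 0.39×0.32×0.7 + 0.19×0.32×0.3 = 0.442680 + 0.089760 + 0.087360 + 0.018240 = 0.638040
Restricting to configurations with overnight rain present: 0.089760 + 0.018240 = 0.108000.
Hence the posterior is 0.108000/0.638040 ≈ 0.169.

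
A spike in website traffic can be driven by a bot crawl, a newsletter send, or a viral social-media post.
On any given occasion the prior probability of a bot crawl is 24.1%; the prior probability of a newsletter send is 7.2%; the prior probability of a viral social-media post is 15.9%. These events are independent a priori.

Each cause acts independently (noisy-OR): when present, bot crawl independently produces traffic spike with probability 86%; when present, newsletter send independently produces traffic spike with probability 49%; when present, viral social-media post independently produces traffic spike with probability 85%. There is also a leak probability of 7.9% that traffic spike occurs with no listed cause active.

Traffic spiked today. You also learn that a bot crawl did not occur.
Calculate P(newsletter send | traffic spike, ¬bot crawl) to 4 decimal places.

P(newsletter send | traffic spike, ¬bot crawl) ≈ 0.1846

Under noisy-OR, P(traffic spike | causes) = 1 − (1−0.079)·∏(1−qᵢ) over the active causes.
P(traffic spike | ¬bot crawl) = 0.079·0.928·0.841 + 0.86185·0.928·0.159 + 0.53029·0.072·0.841 + 0.929543·0.072·0.159 = 0.061655 + 0.127168 + 0.032110 + 0.010641 = 0.231574
The newsletter send-present share is 0.032110 + 0.010641 = 0.042751.
Hence the posterior is 0.042751/0.231574 ≈ 0.1846.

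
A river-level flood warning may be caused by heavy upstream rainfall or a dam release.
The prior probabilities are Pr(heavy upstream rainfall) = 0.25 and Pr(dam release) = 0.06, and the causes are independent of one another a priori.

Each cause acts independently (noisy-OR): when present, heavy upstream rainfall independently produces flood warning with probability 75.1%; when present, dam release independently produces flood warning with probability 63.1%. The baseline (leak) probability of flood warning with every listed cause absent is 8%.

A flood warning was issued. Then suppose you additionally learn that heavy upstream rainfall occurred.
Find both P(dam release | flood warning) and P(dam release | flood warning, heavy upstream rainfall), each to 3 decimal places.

Under noisy-OR, P(flood warning | causes) = 1 − (1−0.08)·∏(1−qᵢ) over the active causes.
Weight on dam release=true, given the evidence: 0.029723 + 0.013732 = 0.043455
Normalizer over all consistent configurations: 0.08×0.75×0.94 + 0.66052×0.75×0.06 + 0.77092×0.25×0.94 + 0.915469×0.25×0.06 = 0.281021
P(dam release | flood warning) = 0.043455/0.281021 ≈ 0.155

Now also conditioning on heavy upstream rainfall=true:
P(flood warning | heavy upstream rainfall) = 0.77092*0.94 + 0.915469*0.06 = 0.724665 + 0.054928 = 0.779593
Of this, 0.054928 comes from 0.915469*0.06 (the dam release=true cases).
P(dam release | flood warning, heavy upstream rainfall) = 0.054928 / 0.779593 ≈ 0.070

P(dam release | flood warning) ≈ 0.155; P(dam release | flood warning, heavy upstream rainfall) ≈ 0.070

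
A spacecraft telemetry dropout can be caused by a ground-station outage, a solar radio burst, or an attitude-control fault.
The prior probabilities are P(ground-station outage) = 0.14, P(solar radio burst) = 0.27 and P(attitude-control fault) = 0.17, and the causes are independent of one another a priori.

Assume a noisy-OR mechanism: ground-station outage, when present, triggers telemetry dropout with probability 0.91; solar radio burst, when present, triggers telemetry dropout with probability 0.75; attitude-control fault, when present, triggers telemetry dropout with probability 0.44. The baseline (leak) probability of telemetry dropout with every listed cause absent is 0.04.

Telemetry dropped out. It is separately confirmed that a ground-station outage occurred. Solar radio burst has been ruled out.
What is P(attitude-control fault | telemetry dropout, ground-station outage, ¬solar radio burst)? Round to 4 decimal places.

Under noisy-OR, P(telemetry dropout | causes) = 1 − (1−0.04)·∏(1−qᵢ) over the active causes.
For the numerator, keep only attitude-control fault=true terms: 0.951616*0.17 = 0.161775
The normalizing constant is 0.9136*0.83 + 0.951616*0.17 = 0.920063
Posterior = 0.161775 / 0.920063 ≈ 0.1758

P(attitude-control fault | telemetry dropout, ground-station outage, ¬solar radio burst) ≈ 0.1758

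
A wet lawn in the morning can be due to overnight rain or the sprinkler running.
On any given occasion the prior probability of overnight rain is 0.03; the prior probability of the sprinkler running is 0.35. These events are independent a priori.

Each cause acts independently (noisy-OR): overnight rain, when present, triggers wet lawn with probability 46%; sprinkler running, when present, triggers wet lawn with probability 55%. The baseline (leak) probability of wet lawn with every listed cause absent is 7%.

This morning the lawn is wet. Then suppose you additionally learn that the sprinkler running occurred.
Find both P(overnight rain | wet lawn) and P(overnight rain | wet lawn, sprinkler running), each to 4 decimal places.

Under noisy-OR, P(wet lawn | causes) = 1 − (1−0.07)·∏(1−qᵢ) over the active causes.
Weight on overnight rain=true, given the evidence: 0.009707 + 0.008127 = 0.017834
Denominator P(wet lawn): 0.07×0.97×0.65 + 0.5815×0.97×0.35 + 0.4978×0.03×0.65 + 0.77401×0.03×0.35 = 0.259388
Posterior = 0.017834 / 0.259388 ≈ 0.0688

With the extra evidence:
P(wet lawn | sprinkler running) = 0.5815*0.97 + 0.77401*0.03 = 0.564055 + 0.023220 = 0.587275
Of this, 0.023220 comes from 0.77401*0.03 (the overnight rain=true cases).
P(overnight rain | wet lawn, sprinkler running) = 0.023220 / 0.587275 ≈ 0.0395

P(overnight rain | wet lawn) ≈ 0.0688; P(overnight rain | wet lawn, sprinkler running) ≈ 0.0395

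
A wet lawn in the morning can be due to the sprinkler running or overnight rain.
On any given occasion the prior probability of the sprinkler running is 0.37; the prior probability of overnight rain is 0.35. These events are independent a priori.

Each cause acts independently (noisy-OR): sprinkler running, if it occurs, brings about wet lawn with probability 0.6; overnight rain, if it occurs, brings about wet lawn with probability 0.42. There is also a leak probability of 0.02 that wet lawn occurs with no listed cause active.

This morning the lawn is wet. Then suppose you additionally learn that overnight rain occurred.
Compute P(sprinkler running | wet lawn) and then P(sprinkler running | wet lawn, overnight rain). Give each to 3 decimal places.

Under noisy-OR, P(wet lawn | causes) = 1 − (1−0.02)·∏(1−qᵢ) over the active causes.
Weight on sprinkler running=true, given the evidence: 0.146224 + 0.100057 = 0.246281
The normalizing constant is 0.02*0.63*0.65 + 0.4316*0.63*0.35 + 0.608*0.37*0.65 + 0.77264*0.37*0.35 = 0.349639
P(sprinkler running | wet lawn) = 0.246281/0.349639 ≈ 0.704

With the extra evidence:
By total probability over both values of sprinkler running:
  P(wet lawn | overnight rain) = 0.4316·0.63 + 0.77264·0.37
        = 0.271908 + 0.285877 = 0.557785
The terms with sprinkler running present sum to 0.285877, so
  P(sprinkler running | wet lawn, overnight rain) = 0.285877 / 0.557785 ≈ 0.513
Conditioning on overnight rain lowers the posterior on sprinkler running: the classic explaining-away effect in a common-effect structure.

P(sprinkler running | wet lawn) ≈ 0.704; P(sprinkler running | wet lawn, overnight rain) ≈ 0.513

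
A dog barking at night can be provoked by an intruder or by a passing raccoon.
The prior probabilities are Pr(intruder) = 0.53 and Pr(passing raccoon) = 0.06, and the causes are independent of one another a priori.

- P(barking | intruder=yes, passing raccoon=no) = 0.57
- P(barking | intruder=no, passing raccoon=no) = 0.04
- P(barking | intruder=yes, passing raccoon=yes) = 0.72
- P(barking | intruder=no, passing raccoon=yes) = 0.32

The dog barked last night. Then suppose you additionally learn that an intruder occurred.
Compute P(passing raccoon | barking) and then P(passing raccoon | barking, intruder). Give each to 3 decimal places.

P(barking) = 0.04×0.47×0.94 + 0.32×0.47×0.06 + 0.57×0.53×0.94 + 0.72×0.53×0.06 = 0.017672 + 0.009024 + 0.283974 + 0.022896 = 0.333566
Restricting to configurations with passing raccoon present: 0.009024 + 0.022896 = 0.031920.
P(passing raccoon | barking) = 0.031920 / 0.333566 ≈ 0.096

Now also conditioning on intruder=true:
Enumerate both values of passing raccoon and weight by the priors:
  P(barking | intruder) = 0.57*0.94 + 0.72*0.06
        = 0.535800 + 0.043200 = 0.579000
Configurations with passing raccoon contribute 0.043200, so
  P(passing raccoon | barking, intruder) = 0.043200 / 0.579000 ≈ 0.075
The drop from 0.096 to 0.075 is the explaining-away (discounting) effect.

P(passing raccoon | barking) ≈ 0.096; P(passing raccoon | barking, intruder) ≈ 0.075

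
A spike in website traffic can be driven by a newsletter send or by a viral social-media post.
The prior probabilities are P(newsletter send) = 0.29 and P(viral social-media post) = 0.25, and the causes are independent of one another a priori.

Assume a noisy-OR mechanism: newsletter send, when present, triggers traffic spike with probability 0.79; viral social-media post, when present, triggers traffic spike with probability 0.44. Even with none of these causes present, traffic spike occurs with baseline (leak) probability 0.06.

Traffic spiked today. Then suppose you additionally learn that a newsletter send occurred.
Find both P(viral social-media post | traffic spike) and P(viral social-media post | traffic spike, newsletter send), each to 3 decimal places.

Under noisy-OR, P(traffic spike | causes) = 1 − (1−0.06)·∏(1−qᵢ) over the active causes.
Sum P(traffic spike|·) weighted by the priors over the 4 (newsletter send, viral social-media post) configurations:
  P(traffic spike) = 0.06·0.71·0.75 + 0.4736·0.71·0.25 + 0.8026·0.29·0.75 + 0.889456·0.29·0.25
        = 0.031950 + 0.084064 + 0.174565 + 0.064486 = 0.355065
The terms with viral social-media post present sum to 0.148550, so
  P(viral social-media post | traffic spike) = 0.148550 / 0.355065 ≈ 0.418

Now condition on the additional information:
P(traffic spike | newsletter send) = 0.8026*0.75 + 0.889456*0.25 = 0.601950 + 0.222364 = 0.824314
Restricting to configurations with viral social-media post present: 0.889456*0.25 = 0.222364.
P(viral social-media post | traffic spike, newsletter send) = 0.222364 / 0.824314 ≈ 0.270
The drop from 0.418 to 0.270 is the explaining-away (discounting) effect.

P(viral social-media post | traffic spike) ≈ 0.418; P(viral social-media post | traffic spike, newsletter send) ≈ 0.270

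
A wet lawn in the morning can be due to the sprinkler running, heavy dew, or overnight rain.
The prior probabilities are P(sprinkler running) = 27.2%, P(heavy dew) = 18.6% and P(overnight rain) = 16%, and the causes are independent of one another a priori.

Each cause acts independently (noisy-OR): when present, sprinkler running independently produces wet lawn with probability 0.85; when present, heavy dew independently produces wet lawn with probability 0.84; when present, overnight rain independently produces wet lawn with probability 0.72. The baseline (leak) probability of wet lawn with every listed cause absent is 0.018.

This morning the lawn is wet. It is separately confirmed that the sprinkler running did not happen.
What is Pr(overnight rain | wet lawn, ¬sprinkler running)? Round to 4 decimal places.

Pr(overnight rain | wet lawn, ¬sprinkler running) ≈ 0.4604

Under noisy-OR, P(wet lawn | causes) = 1 − (1−0.018)·∏(1−qᵢ) over the active causes.
Weight on overnight rain=true, given the evidence: 0.094429 + 0.028451 = 0.122880
The normalizing constant is 0.018×0.814×0.84 + 0.72504×0.814×0.16 + 0.84288×0.186×0.84 + 0.956006×0.186×0.16 = 0.266880
Posterior = 0.122880 / 0.266880 ≈ 0.4604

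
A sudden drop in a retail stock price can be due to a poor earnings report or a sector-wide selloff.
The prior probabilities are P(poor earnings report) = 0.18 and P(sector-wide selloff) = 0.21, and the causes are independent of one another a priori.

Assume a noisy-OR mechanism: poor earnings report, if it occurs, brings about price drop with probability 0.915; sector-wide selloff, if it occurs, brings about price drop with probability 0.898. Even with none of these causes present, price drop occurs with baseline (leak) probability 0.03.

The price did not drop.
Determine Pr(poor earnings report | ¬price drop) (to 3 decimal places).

Under noisy-OR, P(price drop | causes) = 1 − (1−0.03)·∏(1−qᵢ) over the active causes.
Weight on poor earnings report=true, given the evidence: 0.011724 + 0.000318 = 0.012042
Denominator P(¬price drop): 0.97*0.82*0.79 + 0.09894*0.82*0.21 + 0.08245*0.18*0.79 + 0.00841*0.18*0.21 = 0.657445
P(poor earnings report | ¬price drop) = 0.012042/0.657445 ≈ 0.018

Pr(poor earnings report | ¬price drop) ≈ 0.018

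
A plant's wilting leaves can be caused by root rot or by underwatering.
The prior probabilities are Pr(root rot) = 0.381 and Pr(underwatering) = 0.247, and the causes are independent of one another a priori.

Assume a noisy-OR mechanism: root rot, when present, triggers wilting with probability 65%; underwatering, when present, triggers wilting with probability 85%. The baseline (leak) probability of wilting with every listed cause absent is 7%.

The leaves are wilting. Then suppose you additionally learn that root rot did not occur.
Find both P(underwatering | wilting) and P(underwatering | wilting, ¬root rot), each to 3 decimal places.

Under noisy-OR, P(wilting | causes) = 1 − (1−0.07)·∏(1−qᵢ) over the active causes.
P(wilting) = 0.07*0.619*0.753 + 0.8605*0.619*0.247 + 0.6745*0.381*0.753 + 0.951175*0.381*0.247 = 0.032627 + 0.131564 + 0.193509 + 0.089512 = 0.447212
Restricting to configurations with underwatering present: 0.131564 + 0.089512 = 0.221076.
P(underwatering | wilting) = 0.221076 / 0.447212 ≈ 0.494

Now also conditioning on root rot≠true:
Numerator (weight on configurations with underwatering): 0.8605·0.247 = 0.212543
Normalizer over all consistent configurations: 0.07·0.753 + 0.8605·0.247 = 0.265253
Posterior = 0.212543 / 0.265253 ≈ 0.801
Ruling out root rot raises the posterior on underwatering — the flip side of explaining away.

P(underwatering | wilting) ≈ 0.494; P(underwatering | wilting, ¬root rot) ≈ 0.801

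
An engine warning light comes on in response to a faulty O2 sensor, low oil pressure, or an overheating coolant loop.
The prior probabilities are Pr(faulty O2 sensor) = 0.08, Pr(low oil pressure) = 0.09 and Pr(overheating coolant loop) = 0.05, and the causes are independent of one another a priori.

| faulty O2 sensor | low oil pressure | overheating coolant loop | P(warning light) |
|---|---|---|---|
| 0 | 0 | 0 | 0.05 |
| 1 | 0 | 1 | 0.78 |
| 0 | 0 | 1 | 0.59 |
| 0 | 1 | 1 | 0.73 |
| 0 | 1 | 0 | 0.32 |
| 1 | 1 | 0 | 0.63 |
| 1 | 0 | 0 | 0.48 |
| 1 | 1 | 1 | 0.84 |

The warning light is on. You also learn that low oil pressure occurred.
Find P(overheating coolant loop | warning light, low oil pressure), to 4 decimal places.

Numerator (weight on configurations with overheating coolant loop): 0.033580 + 0.003360 = 0.036940
Denominator P(warning light | low oil pressure): 0.32×0.92×0.95 + 0.73×0.92×0.05 + 0.63×0.08×0.95 + 0.84×0.08×0.05 = 0.364500
Posterior = 0.036940 / 0.364500 ≈ 0.1013

P(overheating coolant loop | warning light, low oil pressure) ≈ 0.1013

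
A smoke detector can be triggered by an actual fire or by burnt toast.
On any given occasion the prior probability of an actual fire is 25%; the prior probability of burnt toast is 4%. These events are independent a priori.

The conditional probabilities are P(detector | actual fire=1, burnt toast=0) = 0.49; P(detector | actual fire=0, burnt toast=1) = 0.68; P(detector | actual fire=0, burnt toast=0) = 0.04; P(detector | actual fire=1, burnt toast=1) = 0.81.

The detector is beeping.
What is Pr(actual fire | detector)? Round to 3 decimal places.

Pr(actual fire | detector) ≈ 0.719

P(detector) = 0.04·0.75·0.96 + 0.68·0.75·0.04 + 0.49·0.25·0.96 + 0.81·0.25·0.04 = 0.028800 + 0.020400 + 0.117600 + 0.008100 = 0.174900
Of this, 0.125700 comes from 0.117600 + 0.008100 (the actual fire=true cases).
Hence the posterior is 0.125700/0.174900 ≈ 0.719.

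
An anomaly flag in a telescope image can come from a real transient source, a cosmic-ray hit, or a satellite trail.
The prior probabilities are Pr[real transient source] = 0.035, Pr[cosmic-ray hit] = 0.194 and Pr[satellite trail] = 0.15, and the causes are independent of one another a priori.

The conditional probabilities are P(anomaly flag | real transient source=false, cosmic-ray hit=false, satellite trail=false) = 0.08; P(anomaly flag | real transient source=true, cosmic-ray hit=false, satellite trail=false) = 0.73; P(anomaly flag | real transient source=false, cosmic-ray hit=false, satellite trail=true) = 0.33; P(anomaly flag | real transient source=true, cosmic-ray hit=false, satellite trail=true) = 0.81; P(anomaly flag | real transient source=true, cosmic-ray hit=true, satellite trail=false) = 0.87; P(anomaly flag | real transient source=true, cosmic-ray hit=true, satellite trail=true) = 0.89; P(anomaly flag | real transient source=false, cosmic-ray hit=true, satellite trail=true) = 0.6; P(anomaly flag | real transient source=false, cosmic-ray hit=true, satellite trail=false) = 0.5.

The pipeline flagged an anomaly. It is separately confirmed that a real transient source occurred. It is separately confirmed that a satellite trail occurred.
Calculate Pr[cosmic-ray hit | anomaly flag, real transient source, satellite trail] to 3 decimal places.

Weight on cosmic-ray hit=true, given the evidence: 0.89·0.194 = 0.172660
Normalizer over all consistent configurations: 0.81·0.806 + 0.89·0.194 = 0.825520
P(cosmic-ray hit | anomaly flag, real transient source, satellite trail) = 0.172660/0.825520 ≈ 0.209

Pr[cosmic-ray hit | anomaly flag, real transient source, satellite trail] ≈ 0.209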